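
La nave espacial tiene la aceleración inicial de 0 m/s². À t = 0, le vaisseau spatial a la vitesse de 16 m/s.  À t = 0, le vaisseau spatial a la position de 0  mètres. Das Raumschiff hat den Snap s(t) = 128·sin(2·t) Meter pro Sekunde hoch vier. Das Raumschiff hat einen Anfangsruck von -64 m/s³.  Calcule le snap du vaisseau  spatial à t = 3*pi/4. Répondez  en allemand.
Aus der Gleichung für den Snap s(t) = 128·sin(2·t), setzen wir t = 3*pi/4 ein und erhalten s = -128.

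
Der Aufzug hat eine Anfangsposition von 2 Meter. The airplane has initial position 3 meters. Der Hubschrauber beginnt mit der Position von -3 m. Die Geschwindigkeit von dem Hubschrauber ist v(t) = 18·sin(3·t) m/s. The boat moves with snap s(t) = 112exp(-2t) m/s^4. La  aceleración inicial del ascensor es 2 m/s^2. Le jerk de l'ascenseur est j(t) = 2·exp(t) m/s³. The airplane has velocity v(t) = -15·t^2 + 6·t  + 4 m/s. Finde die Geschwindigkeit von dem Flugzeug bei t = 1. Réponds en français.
Nous avons la vitesse v(t) = -15·t^2 + 6·t + 4. En substituant t = 1: v(1) = -5.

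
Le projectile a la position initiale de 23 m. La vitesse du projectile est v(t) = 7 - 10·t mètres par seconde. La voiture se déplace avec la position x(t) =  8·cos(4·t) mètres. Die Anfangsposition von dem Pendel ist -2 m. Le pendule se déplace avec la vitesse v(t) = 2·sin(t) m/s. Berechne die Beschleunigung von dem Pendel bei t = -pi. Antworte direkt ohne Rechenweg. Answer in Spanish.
La respuesta es -2.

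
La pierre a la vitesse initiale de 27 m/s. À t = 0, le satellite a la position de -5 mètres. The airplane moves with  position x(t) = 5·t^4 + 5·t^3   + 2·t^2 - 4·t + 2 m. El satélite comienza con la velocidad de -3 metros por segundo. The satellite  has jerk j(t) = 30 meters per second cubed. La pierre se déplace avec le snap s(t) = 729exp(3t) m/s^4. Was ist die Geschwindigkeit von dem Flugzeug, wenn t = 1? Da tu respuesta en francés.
Nous devons dériver notre équation de la position x(t) = 5·t^4 + 5·t^3 + 2·t^2 - 4·t + 2 1 fois. La dérivée de la position donne la vitesse: v(t) = 20·t^3 + 15·t^2 + 4·t - 4. Nous avons la vitesse v(t) = 20·t^3 + 15·t^2 + 4·t - 4. En substituant t = 1: v(1) = 35.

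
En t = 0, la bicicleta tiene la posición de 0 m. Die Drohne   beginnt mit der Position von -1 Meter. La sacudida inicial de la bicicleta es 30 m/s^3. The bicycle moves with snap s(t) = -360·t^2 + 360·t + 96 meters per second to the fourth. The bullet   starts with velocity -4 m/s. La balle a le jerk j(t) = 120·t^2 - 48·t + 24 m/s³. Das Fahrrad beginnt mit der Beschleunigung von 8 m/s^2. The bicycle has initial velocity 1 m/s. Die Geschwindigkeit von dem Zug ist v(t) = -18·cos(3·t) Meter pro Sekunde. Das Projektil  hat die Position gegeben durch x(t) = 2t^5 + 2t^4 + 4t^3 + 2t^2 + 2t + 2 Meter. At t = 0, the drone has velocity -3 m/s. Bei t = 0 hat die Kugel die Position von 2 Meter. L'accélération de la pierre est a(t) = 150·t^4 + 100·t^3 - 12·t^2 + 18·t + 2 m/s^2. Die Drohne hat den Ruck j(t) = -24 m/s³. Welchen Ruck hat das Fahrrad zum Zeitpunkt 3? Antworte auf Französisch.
En partant du snap s(t) = -360·t^2 + 360·t + 96, nous prenons 1 primitive. En prenant ∫s(t)dt et en appliquant j(0) = 30, nous trouvons j(t) = -120·t^3 + 180·t^2 + 96·t + 30. En utilisant j(t) = -120·t^3 + 180·t^2 + 96·t + 30 et en substituant t = 3, nous trouvons j = -1302.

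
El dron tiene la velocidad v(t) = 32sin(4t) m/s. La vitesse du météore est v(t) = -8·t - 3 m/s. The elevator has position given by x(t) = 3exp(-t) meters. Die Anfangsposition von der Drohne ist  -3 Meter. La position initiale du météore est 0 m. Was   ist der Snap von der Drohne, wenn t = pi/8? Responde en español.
Partiendo de la velocidad v(t) = 32·sin(4·t), tomamos 3 derivadas. La derivada de la velocidad da la aceleración: a(t) = 128·cos(4·t). Tomando d/dt de a(t), encontramos j(t) = -512·sin(4·t). Tomando d/dt de j(t), encontramos s(t) = -2048·cos(4·t). Usando s(t) = -2048·cos(4·t) y sustituyendo t = pi/8, encontramos s = 0.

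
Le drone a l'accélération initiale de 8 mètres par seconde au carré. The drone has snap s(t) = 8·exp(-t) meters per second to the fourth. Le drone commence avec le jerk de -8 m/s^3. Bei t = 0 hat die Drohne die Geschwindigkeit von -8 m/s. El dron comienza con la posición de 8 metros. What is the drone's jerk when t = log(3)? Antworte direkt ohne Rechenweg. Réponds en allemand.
Die Antwort ist -8/3.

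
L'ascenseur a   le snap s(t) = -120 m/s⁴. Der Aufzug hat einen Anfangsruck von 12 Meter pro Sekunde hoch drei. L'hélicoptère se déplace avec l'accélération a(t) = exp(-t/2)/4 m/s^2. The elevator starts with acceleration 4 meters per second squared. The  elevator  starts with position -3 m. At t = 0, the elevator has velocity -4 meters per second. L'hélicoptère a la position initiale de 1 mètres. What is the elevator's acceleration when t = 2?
To find the answer, we compute 2 integrals of s(t) = -120. The integral of snap is jerk. Using j(0) = 12, we get j(t) = 12 - 120·t. The integral of jerk, with a(0) = 4, gives acceleration: a(t) = -60·t^2 + 12·t + 4. Using a(t) = -60·t^2 + 12·t + 4 and substituting t = 2, we find a = -212.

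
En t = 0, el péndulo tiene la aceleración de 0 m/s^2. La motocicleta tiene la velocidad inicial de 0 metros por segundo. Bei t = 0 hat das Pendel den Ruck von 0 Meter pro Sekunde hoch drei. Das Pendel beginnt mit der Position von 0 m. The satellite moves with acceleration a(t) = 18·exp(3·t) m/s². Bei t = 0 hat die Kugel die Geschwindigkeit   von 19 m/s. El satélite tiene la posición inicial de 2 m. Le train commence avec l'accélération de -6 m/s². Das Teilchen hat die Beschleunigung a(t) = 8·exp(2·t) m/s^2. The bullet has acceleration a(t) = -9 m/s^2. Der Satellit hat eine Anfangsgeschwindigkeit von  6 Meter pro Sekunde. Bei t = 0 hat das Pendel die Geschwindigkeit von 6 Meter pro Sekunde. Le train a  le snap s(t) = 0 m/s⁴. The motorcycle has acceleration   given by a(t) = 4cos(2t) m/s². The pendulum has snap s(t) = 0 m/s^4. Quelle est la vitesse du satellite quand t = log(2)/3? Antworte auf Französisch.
En partant de l'accélération a(t) = 18·exp(3·t), nous prenons 1 primitive. En prenant ∫a(t)dt et en appliquant v(0) = 6, nous trouvons v(t) = 6·exp(3·t). Nous avons la vitesse v(t) = 6·exp(3·t). En substituant t = log(2)/3: v(log(2)/3) = 12.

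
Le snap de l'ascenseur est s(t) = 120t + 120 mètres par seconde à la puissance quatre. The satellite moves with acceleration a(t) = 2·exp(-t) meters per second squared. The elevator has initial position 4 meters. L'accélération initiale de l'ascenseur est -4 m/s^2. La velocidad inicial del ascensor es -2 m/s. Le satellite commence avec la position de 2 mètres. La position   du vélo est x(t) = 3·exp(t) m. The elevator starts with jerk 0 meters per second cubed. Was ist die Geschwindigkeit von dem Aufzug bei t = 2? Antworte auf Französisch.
En partant du snap s(t) = 120·t + 120, nous prenons 3 primitives. L'intégrale du snap est le jerk. En utilisant j(0) = 0, nous obtenons j(t) = 60·t·(t + 2). L'intégrale du jerk est l'accélération. En utilisant a(0) = -4, nous obtenons a(t) = 20·t^3 + 60·t^2 - 4. En intégrant l'accélération et en utilisant la condition initiale v(0) = -2, nous obtenons v(t) = 5·t^4 + 20·t^3 - 4·t - 2. De l'équation de la vitesse v(t) = 5·t^4 + 20·t^3 - 4·t - 2, nous substituons t = 2 pour obtenir v = 230.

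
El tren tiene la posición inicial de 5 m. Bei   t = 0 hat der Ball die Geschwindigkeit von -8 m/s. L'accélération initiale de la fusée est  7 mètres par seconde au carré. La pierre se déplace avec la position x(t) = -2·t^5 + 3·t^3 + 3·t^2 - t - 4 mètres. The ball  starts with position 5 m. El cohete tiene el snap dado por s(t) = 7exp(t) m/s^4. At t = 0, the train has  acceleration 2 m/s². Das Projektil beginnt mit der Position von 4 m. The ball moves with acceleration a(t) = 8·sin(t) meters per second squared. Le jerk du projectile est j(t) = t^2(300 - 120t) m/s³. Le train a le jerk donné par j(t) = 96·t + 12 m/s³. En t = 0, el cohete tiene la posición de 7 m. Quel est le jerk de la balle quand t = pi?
Nous devons dériver notre équation de l'accélération a(t) = 8·sin(t) 1 fois. La dérivée de l'accélération donne le jerk: j(t) = 8·cos(t). Nous avons le jerk j(t) = 8·cos(t). En substituant t = pi: j(pi) = -8.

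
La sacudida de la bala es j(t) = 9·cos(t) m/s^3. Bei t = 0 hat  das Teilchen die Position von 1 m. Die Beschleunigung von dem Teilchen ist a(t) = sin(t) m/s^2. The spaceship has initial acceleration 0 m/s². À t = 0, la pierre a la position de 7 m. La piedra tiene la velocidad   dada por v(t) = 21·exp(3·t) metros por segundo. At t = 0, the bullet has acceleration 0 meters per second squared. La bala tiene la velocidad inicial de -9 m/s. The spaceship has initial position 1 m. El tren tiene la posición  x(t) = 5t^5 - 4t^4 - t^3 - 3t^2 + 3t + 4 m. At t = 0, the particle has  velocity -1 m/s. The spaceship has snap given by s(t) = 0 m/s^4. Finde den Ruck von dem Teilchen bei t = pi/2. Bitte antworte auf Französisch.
Nous devons dériver notre équation de l'accélération a(t) = sin(t) 1 fois. En dérivant l'accélération, nous obtenons le jerk: j(t) = cos(t). En utilisant j(t) = cos(t) et en substituant t = pi/2, nous trouvons j = 0.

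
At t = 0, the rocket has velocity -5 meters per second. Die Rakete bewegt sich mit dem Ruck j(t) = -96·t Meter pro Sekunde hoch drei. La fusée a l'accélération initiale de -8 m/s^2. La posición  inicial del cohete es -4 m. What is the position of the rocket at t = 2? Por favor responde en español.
Partiendo de la sacudida j(t) = -96·t, tomamos 3 antiderivadas. Tomando ∫j(t)dt y aplicando a(0) = -8, encontramos a(t) = -48·t^2 - 8. Integrando la aceleración y usando la condición inicial v(0) = -5, obtenemos v(t) = -16·t^3 - 8·t - 5. La integral de la velocidad es la posición. Usando x(0) = -4, obtenemos x(t) = -4·t^4 - 4·t^2 - 5·t - 4. Usando x(t) = -4·t^4 - 4·t^2 - 5·t - 4 y sustituyendo t = 2, encontramos x = -94.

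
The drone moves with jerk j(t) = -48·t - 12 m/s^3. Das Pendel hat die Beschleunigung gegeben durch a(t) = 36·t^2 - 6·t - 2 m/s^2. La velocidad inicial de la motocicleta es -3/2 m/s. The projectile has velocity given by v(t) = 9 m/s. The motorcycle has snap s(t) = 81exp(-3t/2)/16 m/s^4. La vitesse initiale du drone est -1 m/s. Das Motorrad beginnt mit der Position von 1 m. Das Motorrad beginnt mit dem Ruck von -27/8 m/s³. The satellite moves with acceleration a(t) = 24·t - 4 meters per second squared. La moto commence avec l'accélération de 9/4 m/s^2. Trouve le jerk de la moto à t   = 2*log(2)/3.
Pour résoudre ceci, nous devons prendre 1 intégrale de notre équation du snap s(t) = 81·exp(-3·t/2)/16. La primitive du snap est le jerk. En utilisant j(0) = -27/8, nous obtenons j(t) = -27·exp(-3·t/2)/8. De l'équation du jerk j(t) = -27·exp(-3·t/2)/8, nous substituons t = 2*log(2)/3 pour obtenir j = -27/16.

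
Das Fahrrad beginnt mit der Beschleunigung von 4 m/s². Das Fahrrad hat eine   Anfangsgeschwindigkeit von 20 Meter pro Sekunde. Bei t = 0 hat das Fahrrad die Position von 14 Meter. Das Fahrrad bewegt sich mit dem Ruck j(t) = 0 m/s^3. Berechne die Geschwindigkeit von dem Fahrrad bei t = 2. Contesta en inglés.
To find the answer, we compute 2 antiderivatives of j(t) = 0. The antiderivative of jerk, with a(0) = 4, gives acceleration: a(t) = 4. The integral of acceleration is velocity. Using v(0) = 20, we get v(t) = 4·t + 20. We have velocity v(t) = 4·t + 20. Substituting t = 2: v(2) = 28.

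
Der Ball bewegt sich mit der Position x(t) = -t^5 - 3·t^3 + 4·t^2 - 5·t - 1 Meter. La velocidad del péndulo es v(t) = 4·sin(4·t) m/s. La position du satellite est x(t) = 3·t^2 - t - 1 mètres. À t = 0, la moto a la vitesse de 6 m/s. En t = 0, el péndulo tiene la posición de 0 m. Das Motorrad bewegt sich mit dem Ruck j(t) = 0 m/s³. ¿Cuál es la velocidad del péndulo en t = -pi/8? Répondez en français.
Nous avons la vitesse v(t) = 4·sin(4·t). En substituant t = -pi/8: v(-pi/8) = -4.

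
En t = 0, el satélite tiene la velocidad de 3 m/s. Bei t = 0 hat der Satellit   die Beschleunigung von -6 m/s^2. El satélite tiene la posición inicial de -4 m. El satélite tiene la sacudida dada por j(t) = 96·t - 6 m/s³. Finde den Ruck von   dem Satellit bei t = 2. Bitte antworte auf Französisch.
De l'équation du jerk j(t) = 96·t - 6, nous substituons t = 2 pour obtenir j = 186.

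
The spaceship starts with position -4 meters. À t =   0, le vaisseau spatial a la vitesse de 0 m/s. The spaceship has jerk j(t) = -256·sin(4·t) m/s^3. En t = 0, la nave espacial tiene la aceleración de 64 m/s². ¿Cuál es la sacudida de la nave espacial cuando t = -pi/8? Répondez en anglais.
We have jerk j(t) = -256·sin(4·t). Substituting t = -pi/8: j(-pi/8) = 256.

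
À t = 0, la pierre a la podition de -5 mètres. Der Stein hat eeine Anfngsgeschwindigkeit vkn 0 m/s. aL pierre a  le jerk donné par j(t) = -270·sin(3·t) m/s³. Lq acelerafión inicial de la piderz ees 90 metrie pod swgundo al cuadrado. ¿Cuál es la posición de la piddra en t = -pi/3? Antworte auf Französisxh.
Pour résoudre ceci, nous devons prendre 3 primitives de notre équation du jerk j(t) = -270·sin(3·t). En intégrant le jerk et en utilisant la condition initiale a(0) = 90, nous obtenons a(t) = 90·cos(3·t). L'intégrale de l'accélération est la vitesse. En utilisant v(0) = 0, nous obtenons v(t) = 30·sin(3·t). En intégrant la vitesse et en utilisant la condition initiale x(0) = -5, nous obtenons x(t) = 5 - 10·cos(3·t). De l'équation de la position x(t) = 5 - 10·cos(3·t), nous substituons t = -pi/3 pour obtenir x = 15.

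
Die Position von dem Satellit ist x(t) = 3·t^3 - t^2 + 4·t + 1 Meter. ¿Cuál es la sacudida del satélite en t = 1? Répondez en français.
En partant de la position x(t) = 3·t^3 - t^2 + 4·t + 1, nous prenons 3 dérivées. La dérivée de la position donne la vitesse: v(t) = 9·t^2 - 2·t + 4. En prenant d/dt de v(t), nous trouvons a(t) = 18·t - 2. En prenant d/dt de a(t), nous trouvons j(t) = 18. En utilisant j(t) = 18 et en substituant t = 1, nous trouvons j = 18.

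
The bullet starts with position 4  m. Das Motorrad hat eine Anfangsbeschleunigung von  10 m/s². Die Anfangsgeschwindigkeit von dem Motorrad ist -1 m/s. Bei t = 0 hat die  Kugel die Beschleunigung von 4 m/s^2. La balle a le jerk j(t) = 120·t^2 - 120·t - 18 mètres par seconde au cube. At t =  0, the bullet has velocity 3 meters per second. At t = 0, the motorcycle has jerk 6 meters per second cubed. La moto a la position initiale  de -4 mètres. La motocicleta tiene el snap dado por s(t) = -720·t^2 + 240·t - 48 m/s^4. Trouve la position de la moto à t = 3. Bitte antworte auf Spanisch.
Debemos encontrar la integral de nuestra ecuación del snap s(t) = -720·t^2 + 240·t - 48 4 veces. Integrando el snap y usando la condición inicial j(0) = 6, obtenemos j(t) = -240·t^3 + 120·t^2 - 48·t + 6. La integral de la sacudida, con a(0) = 10, da la aceleración: a(t) = -60·t^4 + 40·t^3 - 24·t^2 + 6·t + 10. La antiderivada de la aceleración es la velocidad. Usando v(0) = -1, obtenemos v(t) = -12·t^5 + 10·t^4 - 8·t^3 + 3·t^2 + 10·t - 1. La integral de la velocidad es la posición. Usando x(0) = -4, obtenemos x(t) = -2·t^6 + 2·t^5 - 2·t^4 + t^3 + 5·t^2 - t - 4. Usando x(t) = -2·t^6 + 2·t^5 - 2·t^4 + t^3 + 5·t^2 - t - 4 y sustituyendo t = 3, encontramos x = -1069.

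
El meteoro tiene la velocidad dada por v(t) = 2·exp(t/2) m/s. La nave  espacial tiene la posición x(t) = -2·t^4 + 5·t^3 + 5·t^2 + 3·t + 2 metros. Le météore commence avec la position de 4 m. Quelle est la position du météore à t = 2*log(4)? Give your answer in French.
En partant de la vitesse v(t) = 2·exp(t/2), nous prenons 1 primitive. L'intégrale de la vitesse est la position. En utilisant x(0) = 4, nous obtenons x(t) = 4·exp(t/2). Nous avons la position x(t) = 4·exp(t/2). En substituant t = 2*log(4): x(2*log(4)) = 16.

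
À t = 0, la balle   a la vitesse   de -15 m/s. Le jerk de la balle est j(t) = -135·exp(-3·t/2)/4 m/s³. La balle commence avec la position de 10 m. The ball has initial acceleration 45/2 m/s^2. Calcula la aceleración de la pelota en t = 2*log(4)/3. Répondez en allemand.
Wir müssen die Stammfunktion unserer Gleichung für den Ruck j(t) = -135·exp(-3·t/2)/4 1-mal finden. Mit ∫j(t)dt und Anwendung von a(0) = 45/2, finden wir a(t) = 45·exp(-3·t/2)/2. Wir haben die Beschleunigung a(t) = 45·exp(-3·t/2)/2. Durch Einsetzen von t = 2*log(4)/3: a(2*log(4)/3) = 45/8.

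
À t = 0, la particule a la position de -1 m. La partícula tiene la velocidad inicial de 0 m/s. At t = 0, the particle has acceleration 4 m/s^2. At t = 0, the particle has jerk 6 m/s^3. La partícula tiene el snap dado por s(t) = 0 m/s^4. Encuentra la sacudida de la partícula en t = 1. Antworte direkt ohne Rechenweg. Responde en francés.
j(1) = 6.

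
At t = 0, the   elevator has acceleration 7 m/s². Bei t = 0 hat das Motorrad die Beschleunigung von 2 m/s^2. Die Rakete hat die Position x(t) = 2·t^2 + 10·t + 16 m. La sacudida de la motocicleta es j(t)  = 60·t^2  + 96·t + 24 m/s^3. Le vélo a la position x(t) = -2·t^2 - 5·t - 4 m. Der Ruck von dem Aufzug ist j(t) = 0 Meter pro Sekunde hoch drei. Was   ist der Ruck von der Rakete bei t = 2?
Wir müssen unsere Gleichung für die Position x(t) = 2·t^2 + 10·t + 16 3-mal ableiten. Die Ableitung von der Position ergibt die Geschwindigkeit: v(t) = 4·t + 10. Durch Ableiten von der Geschwindigkeit erhalten wir die Beschleunigung: a(t) = 4. Die Ableitung von der Beschleunigung ergibt den Ruck: j(t) = 0. Aus der Gleichung für den Ruck j(t) = 0, setzen wir t = 2 ein und erhalten j = 0.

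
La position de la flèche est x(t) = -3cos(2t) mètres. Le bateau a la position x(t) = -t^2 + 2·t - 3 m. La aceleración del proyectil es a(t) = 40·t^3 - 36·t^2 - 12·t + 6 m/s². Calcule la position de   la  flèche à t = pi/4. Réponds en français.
Nous avons la position x(t) = -3·cos(2·t). En substituant t = pi/4: x(pi/4) = 0.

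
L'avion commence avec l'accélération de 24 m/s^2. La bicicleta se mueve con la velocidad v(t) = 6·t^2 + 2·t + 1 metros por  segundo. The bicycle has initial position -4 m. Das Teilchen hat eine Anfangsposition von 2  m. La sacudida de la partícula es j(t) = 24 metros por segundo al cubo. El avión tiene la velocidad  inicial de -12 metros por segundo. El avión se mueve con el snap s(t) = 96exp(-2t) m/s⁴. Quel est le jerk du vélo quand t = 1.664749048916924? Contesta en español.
Para resolver esto, necesitamos tomar 2 derivadas de nuestra ecuación de la velocidad v(t) = 6·t^2 + 2·t + 1. La derivada de la velocidad da la aceleración: a(t) = 12·t + 2. Tomando d/dt de a(t), encontramos j(t) = 12. Tenemos la sacudida j(t) = 12. Sustituyendo t = 1.664749048916924: j(1.664749048916924) = 12.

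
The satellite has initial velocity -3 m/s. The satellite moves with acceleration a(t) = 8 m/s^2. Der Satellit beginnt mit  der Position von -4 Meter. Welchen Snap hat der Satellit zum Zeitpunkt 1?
Wir müssen unsere Gleichung für die Beschleunigung a(t) = 8 2-mal ableiten. Durch Ableiten von der Beschleunigung erhalten wir den Ruck: j(t) = 0. Die Ableitung von dem Ruck ergibt den Snap: s(t) = 0. Wir haben den Snap s(t) = 0. Durch Einsetzen von t = 1: s(1) = 0.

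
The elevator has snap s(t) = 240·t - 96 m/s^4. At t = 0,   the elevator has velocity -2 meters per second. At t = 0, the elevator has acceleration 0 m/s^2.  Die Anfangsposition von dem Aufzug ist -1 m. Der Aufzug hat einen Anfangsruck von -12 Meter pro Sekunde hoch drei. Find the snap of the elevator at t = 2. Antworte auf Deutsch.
Wir haben den Snap s(t) = 240·t - 96. Durch Einsetzen von t = 2: s(2) = 384.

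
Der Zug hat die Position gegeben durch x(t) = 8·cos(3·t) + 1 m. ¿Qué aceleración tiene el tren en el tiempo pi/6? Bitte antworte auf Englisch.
To solve this, we need to take 2 derivatives of our position equation x(t) = 8·cos(3·t) + 1. Taking d/dt of x(t), we find v(t) = -24·sin(3·t). The derivative of velocity gives acceleration: a(t) = -72·cos(3·t). From the given acceleration equation a(t) = -72·cos(3·t), we substitute t = pi/6 to get a = 0.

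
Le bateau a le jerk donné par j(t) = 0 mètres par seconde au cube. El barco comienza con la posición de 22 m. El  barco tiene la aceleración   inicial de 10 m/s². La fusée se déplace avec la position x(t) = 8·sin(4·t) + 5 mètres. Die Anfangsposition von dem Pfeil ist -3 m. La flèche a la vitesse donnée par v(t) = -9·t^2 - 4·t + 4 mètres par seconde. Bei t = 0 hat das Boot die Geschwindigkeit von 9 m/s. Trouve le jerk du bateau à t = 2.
De l'équation du jerk j(t) = 0, nous substituons t = 2 pour obtenir j = 0.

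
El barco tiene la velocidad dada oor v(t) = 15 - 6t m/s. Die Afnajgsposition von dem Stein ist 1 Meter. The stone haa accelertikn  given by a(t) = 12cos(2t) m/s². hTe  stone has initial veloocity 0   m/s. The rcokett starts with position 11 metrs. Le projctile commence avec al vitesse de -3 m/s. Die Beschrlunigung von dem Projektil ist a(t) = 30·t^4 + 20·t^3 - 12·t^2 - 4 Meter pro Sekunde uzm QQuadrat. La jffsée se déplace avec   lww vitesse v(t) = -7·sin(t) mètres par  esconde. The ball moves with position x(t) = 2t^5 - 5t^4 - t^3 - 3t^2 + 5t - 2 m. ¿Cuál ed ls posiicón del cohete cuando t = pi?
Para resolver esto, necesitamos tomar 1 antiderivada de nuestra ecuación de la velocidad v(t) = -7·sin(t). Integrando la velocidad y usando la condición inicial x(0) = 11, obtenemos x(t) = 7·cos(t) + 4. Usando x(t) = 7·cos(t) + 4 y sustituyendo t = pi, encontramos x = -3.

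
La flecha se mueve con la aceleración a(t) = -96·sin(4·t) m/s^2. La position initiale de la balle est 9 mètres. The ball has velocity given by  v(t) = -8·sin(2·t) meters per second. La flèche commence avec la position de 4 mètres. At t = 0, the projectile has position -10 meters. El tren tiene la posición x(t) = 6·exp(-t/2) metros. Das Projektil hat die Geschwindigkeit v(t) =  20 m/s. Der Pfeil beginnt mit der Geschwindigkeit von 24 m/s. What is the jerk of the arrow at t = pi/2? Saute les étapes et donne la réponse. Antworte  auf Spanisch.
La sacudida en t = pi/2 es j = -384.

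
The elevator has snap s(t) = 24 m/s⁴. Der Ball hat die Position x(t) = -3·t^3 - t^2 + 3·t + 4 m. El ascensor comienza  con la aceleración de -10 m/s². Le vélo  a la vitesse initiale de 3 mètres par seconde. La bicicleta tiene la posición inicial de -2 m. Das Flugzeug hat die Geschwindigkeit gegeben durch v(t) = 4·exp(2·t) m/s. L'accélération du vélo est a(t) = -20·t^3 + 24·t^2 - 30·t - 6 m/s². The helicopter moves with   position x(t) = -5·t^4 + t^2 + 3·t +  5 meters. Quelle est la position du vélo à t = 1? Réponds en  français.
Nous devons trouver la primitive de notre équation de l'accélération a(t) = -20·t^3 + 24·t^2 - 30·t - 6 2 fois. En intégrant l'accélération et en utilisant la condition initiale v(0) = 3, nous obtenons v(t) = -5·t^4 + 8·t^3 - 15·t^2 - 6·t + 3. En intégrant la vitesse et en utilisant la condition initiale x(0) = -2, nous obtenons x(t) = -t^5 + 2·t^4 - 5·t^3 - 3·t^2 + 3·t - 2. Nous avons la position x(t) = -t^5 + 2·t^4 - 5·t^3 - 3·t^2 + 3·t - 2. En substituant t = 1: x(1) = -6.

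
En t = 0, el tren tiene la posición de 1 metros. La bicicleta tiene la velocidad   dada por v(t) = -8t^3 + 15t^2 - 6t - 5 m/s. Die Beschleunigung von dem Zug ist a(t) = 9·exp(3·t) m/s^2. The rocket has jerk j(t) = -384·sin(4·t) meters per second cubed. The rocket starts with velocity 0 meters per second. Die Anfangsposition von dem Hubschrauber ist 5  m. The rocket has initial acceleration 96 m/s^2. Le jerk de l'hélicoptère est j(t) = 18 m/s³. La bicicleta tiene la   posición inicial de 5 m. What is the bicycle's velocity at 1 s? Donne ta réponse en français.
De l'équation de la vitesse v(t) = -8·t^3 + 15·t^2 - 6·t - 5, nous substituons t = 1 pour obtenir v = -4.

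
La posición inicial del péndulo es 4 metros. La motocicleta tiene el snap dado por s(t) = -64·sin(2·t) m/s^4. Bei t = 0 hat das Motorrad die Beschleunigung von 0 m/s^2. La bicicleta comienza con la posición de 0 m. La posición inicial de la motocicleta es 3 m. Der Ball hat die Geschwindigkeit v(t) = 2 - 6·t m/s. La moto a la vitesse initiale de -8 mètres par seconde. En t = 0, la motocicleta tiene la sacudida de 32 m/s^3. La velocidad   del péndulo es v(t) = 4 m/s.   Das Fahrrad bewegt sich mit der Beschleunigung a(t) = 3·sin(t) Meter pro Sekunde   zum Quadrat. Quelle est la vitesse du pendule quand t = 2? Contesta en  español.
De la ecuación de la velocidad v(t) = 4, sustituimos t = 2 para obtener v = 4.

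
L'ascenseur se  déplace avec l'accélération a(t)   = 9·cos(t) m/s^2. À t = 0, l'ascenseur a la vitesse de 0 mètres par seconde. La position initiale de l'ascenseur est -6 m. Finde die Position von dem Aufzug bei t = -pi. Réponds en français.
Pour résoudre ceci, nous devons prendre 2 primitives de notre équation de l'accélération a(t) = 9·cos(t). L'intégrale de l'accélération est la vitesse. En utilisant v(0) = 0, nous obtenons v(t) = 9·sin(t). La primitive de la vitesse, avec x(0) = -6, donne la position: x(t) = 3 - 9·cos(t). En utilisant x(t) = 3 - 9·cos(t) et en substituant t = -pi, nous trouvons x = 12.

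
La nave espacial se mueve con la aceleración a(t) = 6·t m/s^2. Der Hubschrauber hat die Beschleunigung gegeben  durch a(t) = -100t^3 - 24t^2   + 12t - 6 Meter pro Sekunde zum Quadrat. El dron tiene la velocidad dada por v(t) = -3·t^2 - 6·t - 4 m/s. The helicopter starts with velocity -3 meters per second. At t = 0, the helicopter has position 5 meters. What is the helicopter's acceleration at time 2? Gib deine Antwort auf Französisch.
Nous avons l'accélération a(t) = -100·t^3 - 24·t^2 + 12·t - 6. En substituant t = 2: a(2) = -878.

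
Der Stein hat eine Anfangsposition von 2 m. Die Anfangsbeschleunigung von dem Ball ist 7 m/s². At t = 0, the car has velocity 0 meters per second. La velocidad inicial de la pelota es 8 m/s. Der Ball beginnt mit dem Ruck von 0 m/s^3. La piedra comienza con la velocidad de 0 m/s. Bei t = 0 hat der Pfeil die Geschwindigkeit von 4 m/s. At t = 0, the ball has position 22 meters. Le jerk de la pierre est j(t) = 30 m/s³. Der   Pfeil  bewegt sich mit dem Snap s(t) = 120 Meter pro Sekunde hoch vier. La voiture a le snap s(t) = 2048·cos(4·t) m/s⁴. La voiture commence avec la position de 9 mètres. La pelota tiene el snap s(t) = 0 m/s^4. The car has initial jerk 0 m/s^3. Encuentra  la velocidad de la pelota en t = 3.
Necesitamos integrar nuestra ecuación del snap s(t) = 0 3 veces. Tomando ∫s(t)dt y aplicando j(0) = 0, encontramos j(t) = 0. Tomando ∫j(t)dt y aplicando a(0) = 7, encontramos a(t) = 7. Integrando la aceleración y usando la condición inicial v(0) = 8, obtenemos v(t) = 7·t + 8. Tenemos la velocidad v(t) = 7·t + 8. Sustituyendo t = 3: v(3) = 29.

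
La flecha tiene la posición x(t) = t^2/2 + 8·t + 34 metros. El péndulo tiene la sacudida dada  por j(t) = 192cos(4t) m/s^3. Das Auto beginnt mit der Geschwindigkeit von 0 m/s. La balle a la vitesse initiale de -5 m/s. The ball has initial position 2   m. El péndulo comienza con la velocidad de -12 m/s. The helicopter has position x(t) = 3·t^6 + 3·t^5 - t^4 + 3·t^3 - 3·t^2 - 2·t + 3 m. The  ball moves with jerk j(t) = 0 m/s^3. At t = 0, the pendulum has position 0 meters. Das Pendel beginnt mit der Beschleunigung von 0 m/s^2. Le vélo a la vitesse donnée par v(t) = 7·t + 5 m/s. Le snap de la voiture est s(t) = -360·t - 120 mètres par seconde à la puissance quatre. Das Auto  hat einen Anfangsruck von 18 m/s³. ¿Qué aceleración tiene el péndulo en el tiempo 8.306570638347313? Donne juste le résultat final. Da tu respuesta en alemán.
Die Beschleunigung bei t = 8.306570638347313 ist a = 46.6292420817021.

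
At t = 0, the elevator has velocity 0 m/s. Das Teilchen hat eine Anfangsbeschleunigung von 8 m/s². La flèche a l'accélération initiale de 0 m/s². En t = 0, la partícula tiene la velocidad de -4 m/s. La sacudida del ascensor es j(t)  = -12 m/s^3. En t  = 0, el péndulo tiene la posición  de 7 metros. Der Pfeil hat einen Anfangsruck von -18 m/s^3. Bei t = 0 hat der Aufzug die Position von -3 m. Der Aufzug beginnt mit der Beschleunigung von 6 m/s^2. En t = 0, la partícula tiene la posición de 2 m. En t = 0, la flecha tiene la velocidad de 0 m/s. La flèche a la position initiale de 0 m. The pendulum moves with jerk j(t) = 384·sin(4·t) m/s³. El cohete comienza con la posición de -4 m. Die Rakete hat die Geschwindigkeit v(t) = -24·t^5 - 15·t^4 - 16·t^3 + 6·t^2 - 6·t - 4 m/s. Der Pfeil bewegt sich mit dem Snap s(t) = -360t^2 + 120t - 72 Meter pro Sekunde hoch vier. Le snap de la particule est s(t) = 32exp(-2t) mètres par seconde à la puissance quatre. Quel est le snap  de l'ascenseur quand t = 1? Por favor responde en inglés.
To solve this, we need to take 1 derivative of our jerk equation j(t) = -12. The derivative of jerk gives snap: s(t) = 0. We have snap s(t) = 0. Substituting t = 1: s(1) = 0.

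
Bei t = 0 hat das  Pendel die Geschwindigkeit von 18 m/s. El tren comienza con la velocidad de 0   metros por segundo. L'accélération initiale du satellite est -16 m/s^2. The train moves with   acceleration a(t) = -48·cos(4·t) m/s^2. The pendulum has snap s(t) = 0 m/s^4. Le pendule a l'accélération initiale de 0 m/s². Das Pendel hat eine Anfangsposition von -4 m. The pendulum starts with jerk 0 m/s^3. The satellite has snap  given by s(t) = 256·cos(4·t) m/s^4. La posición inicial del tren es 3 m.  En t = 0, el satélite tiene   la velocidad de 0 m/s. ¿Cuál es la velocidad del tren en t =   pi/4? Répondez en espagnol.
Partiendo de la aceleración a(t) = -48·cos(4·t), tomamos 1 integral. Tomando ∫a(t)dt y aplicando v(0) = 0, encontramos v(t) = -12·sin(4·t). Usando v(t) = -12·sin(4·t) y sustituyendo t = pi/4, encontramos v = 0.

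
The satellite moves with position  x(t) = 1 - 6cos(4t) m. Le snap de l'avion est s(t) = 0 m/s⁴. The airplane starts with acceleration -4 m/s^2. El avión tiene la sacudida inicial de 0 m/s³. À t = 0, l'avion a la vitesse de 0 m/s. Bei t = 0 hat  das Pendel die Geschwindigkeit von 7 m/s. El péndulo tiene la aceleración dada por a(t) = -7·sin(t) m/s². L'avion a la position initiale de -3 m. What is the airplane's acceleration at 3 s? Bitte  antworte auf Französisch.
Nous devons intégrer notre équation du snap s(t) = 0 2 fois. La primitive du snap, avec j(0) = 0, donne le jerk: j(t) = 0. La primitive du jerk est l'accélération. En utilisant a(0) = -4, nous obtenons a(t) = -4. En utilisant a(t) = -4 et en substituant t = 3, nous trouvons a = -4.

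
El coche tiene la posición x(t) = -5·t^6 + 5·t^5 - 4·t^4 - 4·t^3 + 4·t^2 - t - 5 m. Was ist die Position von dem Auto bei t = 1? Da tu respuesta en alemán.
Mit x(t) = -5·t^6 + 5·t^5 - 4·t^4 - 4·t^3 + 4·t^2 - t - 5 und Einsetzen von t = 1, finden wir x = -10.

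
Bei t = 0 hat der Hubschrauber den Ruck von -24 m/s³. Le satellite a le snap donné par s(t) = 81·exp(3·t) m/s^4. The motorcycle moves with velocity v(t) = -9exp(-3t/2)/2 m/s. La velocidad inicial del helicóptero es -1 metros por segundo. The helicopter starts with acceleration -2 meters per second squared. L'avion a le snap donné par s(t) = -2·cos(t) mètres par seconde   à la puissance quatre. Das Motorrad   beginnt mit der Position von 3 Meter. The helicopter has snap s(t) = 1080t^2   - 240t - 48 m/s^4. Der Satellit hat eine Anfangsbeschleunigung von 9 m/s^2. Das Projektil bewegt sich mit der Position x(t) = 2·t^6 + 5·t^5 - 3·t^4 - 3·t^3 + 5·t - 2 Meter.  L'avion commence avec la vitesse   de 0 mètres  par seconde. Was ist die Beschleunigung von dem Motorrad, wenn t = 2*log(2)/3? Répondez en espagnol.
Debemos derivar nuestra ecuación de la velocidad v(t) = -9·exp(-3·t/2)/2 1 vez. Tomando d/dt de v(t), encontramos a(t) = 27·exp(-3·t/2)/4. Usando a(t) = 27·exp(-3·t/2)/4 y sustituyendo t = 2*log(2)/3, encontramos a = 27/8.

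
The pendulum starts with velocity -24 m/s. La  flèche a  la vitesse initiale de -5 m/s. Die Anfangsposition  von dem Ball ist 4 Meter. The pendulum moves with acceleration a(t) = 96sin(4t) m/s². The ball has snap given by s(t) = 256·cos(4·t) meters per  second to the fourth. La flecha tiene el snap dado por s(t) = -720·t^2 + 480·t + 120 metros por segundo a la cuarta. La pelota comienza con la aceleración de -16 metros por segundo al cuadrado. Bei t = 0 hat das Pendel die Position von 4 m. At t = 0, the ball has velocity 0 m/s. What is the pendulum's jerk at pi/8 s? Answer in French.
Pour résoudre ceci, nous devons prendre 1 dérivée de notre équation de l'accélération a(t) = 96·sin(4·t). En dérivant l'accélération, nous obtenons le jerk: j(t) = 384·cos(4·t). De l'équation du jerk j(t) = 384·cos(4·t), nous substituons t = pi/8 pour obtenir j = 0.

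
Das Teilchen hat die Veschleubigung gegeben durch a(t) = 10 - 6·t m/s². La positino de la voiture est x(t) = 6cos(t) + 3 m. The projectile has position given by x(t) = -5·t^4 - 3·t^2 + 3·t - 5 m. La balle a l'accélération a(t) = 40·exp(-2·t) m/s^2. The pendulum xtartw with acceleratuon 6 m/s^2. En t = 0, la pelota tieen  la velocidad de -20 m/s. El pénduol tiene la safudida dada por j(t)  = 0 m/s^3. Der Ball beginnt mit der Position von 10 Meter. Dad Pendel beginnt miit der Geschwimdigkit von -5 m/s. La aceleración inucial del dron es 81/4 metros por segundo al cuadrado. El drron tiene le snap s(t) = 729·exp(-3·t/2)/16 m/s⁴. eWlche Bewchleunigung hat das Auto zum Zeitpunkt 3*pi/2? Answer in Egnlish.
To solve this, we need to take 2 derivatives of our position equation x(t) = 6·cos(t) + 3. Differentiating position, we get velocity: v(t) = -6·sin(t). Taking d/dt of v(t), we find a(t) = -6·cos(t). Using a(t) = -6·cos(t) and substituting t = 3*pi/2, we find a = 0.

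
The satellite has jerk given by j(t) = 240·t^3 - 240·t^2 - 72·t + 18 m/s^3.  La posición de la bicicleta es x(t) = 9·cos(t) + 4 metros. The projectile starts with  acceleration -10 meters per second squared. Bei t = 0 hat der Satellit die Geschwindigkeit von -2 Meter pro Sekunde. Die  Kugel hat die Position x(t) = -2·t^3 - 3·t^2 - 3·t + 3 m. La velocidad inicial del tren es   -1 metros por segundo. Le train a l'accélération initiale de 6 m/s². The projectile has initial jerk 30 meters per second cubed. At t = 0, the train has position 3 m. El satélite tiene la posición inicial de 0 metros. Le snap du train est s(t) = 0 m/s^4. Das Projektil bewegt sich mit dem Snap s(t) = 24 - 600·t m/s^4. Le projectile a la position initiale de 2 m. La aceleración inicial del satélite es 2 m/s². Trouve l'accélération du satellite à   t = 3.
En partant du jerk j(t) = 240·t^3 - 240·t^2 - 72·t + 18, nous prenons 1 intégrale. La primitive du jerk, avec a(0) = 2, donne l'accélération: a(t) = 60·t^4 - 80·t^3 - 36·t^2 + 18·t + 2. Nous avons l'accélération a(t) = 60·t^4 - 80·t^3 - 36·t^2 + 18·t + 2. En substituant t = 3: a(3) = 2432.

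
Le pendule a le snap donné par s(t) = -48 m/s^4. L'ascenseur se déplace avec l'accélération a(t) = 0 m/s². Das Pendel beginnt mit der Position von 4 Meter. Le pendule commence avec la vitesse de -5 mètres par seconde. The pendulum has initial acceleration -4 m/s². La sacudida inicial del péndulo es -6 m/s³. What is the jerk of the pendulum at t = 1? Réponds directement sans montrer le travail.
j(1) = -54.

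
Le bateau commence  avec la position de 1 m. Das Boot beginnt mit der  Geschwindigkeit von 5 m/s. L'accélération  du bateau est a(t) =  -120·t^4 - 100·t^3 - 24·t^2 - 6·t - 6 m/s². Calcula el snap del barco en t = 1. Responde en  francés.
En partant de l'accélération a(t) = -120·t^4 - 100·t^3 - 24·t^2 - 6·t - 6, nous prenons 2 dérivées. La dérivée de l'accélération donne le jerk: j(t) = -480·t^3 - 300·t^2 - 48·t - 6. En dérivant le jerk, nous obtenons le snap: s(t) = -1440·t^2 - 600·t - 48. Nous avons le snap s(t) = -1440·t^2 - 600·t - 48. En substituant t = 1: s(1) = -2088.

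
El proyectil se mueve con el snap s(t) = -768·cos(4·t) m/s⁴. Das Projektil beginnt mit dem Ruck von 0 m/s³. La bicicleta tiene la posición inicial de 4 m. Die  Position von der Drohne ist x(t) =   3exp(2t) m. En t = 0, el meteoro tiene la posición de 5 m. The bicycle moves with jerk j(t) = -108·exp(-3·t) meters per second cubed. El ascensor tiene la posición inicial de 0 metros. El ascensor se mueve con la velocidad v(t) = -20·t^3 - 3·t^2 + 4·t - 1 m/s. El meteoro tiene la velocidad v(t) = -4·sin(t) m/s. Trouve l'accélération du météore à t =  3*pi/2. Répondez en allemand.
Wir müssen unsere Gleichung für die Geschwindigkeit v(t) = -4·sin(t) 1-mal ableiten. Die Ableitung von der Geschwindigkeit ergibt die Beschleunigung: a(t) = -4·cos(t). Aus der Gleichung für die Beschleunigung a(t) = -4·cos(t), setzen wir t = 3*pi/2 ein und erhalten a = 0.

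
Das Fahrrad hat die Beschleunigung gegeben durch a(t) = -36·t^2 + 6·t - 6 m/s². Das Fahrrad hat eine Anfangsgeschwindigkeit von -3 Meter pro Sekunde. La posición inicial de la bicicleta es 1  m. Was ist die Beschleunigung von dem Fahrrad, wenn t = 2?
Wir haben die Beschleunigung a(t) = -36·t^2 + 6·t - 6. Durch Einsetzen von t = 2: a(2) = -138.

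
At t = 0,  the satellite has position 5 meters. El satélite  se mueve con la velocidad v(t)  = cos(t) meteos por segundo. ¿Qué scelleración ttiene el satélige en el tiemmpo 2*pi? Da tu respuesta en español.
Para resolver esto, necesitamos tomar 1 derivada de nuestra ecuación de la velocidad v(t) = cos(t). Derivando la velocidad, obtenemos la aceleración: a(t) = -sin(t). Tenemos la aceleración a(t) = -sin(t). Sustituyendo t = 2*pi: a(2*pi) = 0.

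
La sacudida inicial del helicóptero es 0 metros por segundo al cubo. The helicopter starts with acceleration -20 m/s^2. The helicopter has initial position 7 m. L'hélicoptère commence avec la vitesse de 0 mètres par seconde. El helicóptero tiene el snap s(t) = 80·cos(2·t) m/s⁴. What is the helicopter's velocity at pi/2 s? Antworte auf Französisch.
Nous devons intégrer notre équation du snap s(t) = 80·cos(2·t) 3 fois. En prenant ∫s(t)dt et en appliquant j(0) = 0, nous trouvons j(t) = 40·sin(2·t). L'intégrale du jerk, avec a(0) = -20, donne l'accélération: a(t) = -20·cos(2·t). En prenant ∫a(t)dt et en appliquant v(0) = 0, nous trouvons v(t) = -10·sin(2·t). Nous avons la vitesse v(t) = -10·sin(2·t). En substituant t = pi/2: v(pi/2) = 0.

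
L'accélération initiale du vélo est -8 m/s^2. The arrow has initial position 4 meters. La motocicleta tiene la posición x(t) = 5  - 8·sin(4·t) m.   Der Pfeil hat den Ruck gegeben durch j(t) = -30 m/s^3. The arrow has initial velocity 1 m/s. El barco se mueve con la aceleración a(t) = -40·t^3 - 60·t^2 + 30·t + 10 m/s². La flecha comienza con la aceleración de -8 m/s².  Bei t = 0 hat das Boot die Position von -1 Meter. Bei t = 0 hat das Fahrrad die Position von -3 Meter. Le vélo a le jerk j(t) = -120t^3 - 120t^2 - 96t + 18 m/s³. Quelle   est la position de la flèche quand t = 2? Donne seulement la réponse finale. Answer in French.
La position à t = 2 est x = -50.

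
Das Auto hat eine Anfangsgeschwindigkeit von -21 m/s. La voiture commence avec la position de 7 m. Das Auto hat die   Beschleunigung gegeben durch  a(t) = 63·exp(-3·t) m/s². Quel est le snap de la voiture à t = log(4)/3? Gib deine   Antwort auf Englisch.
We must differentiate our acceleration equation a(t) = 63·exp(-3·t) 2 times. The derivative of acceleration gives jerk: j(t) = -189·exp(-3·t). Taking d/dt of j(t), we find s(t) = 567·exp(-3·t). From the given snap equation s(t) = 567·exp(-3·t), we substitute t = log(4)/3 to get s = 567/4.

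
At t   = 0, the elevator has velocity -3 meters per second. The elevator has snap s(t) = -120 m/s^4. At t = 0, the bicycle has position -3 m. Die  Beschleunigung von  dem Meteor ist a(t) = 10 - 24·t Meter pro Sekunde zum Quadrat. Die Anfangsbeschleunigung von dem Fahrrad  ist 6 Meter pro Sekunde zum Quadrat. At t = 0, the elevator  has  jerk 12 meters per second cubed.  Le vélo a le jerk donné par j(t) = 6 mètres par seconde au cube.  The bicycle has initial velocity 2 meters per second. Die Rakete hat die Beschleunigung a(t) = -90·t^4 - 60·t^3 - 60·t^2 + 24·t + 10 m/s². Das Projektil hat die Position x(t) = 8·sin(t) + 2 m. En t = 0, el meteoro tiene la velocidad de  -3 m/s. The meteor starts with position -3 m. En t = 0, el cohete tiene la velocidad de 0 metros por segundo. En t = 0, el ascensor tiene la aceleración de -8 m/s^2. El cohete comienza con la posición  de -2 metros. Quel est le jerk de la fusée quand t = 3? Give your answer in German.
Ausgehend von der Beschleunigung a(t) = -90·t^4 - 60·t^3 - 60·t^2 + 24·t + 10, nehmen wir 1 Ableitung. Die Ableitung von der Beschleunigung ergibt den Ruck: j(t) = -360·t^3 - 180·t^2 - 120·t + 24. Aus der Gleichung für den Ruck j(t) = -360·t^3 - 180·t^2 - 120·t + 24, setzen wir t = 3 ein und erhalten j = -11676.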